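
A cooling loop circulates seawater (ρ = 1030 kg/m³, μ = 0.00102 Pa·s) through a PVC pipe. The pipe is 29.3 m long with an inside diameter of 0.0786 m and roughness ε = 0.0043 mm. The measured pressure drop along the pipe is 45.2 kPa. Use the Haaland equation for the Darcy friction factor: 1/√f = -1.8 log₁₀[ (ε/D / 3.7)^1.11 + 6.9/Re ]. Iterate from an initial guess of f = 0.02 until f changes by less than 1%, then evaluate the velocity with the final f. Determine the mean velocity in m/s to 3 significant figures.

Rearranging Darcy-Weisbach: V = √(2·ΔP·D/(f·L·ρ)). With ε/D = 4.3e-06/0.0786 = 5.47e-05, iterate starting from f = 0.02:
  f = 0.02 → V = √(2·4.52e+04·0.0786/(0.02·29.3·1030)) = 3.431 m/s; Re = ρVD/μ = 2.723e+05; f → 0.01506
  f = 0.01506 → V = 3.954 m/s; Re = 3.139e+05; f → 0.01472
  f = 0.01472 → V = 4 m/s; Re = 3.175e+05; f → 0.01469
Converged (Δf/f < 1%). With the final f = 0.01469: V = √(2·4.52e+04·0.0786/(0.01469·29.3·1030)) = 4.003 m/s.

V ≈ 4.00 m/s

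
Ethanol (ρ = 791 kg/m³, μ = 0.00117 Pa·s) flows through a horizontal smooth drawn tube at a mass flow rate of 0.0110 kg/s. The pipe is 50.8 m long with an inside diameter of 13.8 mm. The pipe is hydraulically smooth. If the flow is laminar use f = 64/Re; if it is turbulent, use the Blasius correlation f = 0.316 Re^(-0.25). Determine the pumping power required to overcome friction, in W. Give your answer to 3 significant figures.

P ≈ 0.0129 W

A = πD²/4 = π(0.0138)²/4 = 0.0001496 m²; mean velocity V = ṁ/(ρA) = 0.011/(791 · 0.0001496) = 0.09298 m/s.
Reynolds number Re = ρVD/μ = 791 · 0.09298 · 0.0138 / 0.00117 = 867.4.
Re < 2300 → laminar flow, so f = 64/Re = 64/867.4 = 0.07378 (the turbulent correlation is not needed).
Darcy-Weisbach: ΔP = f(L/D)(ρV²/2) = 0.07378·(50.8/0.0138)·(791·0.09298²/2) = 0.07378·3681·3.419 = 928.6 Pa.
Q = ṁ/ρ = 0.011/791 = 1.391e-05 m³/s.
Pumping power P = QΔP = 1.391e-05·928.6 = 0.01291 W = 0.0129 W.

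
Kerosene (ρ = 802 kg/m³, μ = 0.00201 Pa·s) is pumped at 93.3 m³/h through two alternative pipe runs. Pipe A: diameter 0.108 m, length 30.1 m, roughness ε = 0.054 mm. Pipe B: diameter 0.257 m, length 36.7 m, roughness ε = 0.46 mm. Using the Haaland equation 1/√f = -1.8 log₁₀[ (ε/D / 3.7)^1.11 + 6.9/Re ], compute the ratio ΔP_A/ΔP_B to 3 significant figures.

ΔP_A/ΔP_B ≈ 47.7

Pipe A: V = Q/A = 0.02592/0.009161 = 2.829 m/s; Re = 1.219e+05; ε/D = 0.0005; Haaland → f = 0.01959; ΔP_A = f(L/D)(ρV²/2) = 1.752e+04 Pa.
Pipe B: V = Q/A = 0.02592/0.05187 = 0.4996 m/s; Re = 5.123e+04; ε/D = 0.00179; Haaland → f = 0.02572; ΔP_B = f(L/D)(ρV²/2) = 367.6 Pa.
ΔP_A/ΔP_B = 1.752e+04/367.6 = 47.7.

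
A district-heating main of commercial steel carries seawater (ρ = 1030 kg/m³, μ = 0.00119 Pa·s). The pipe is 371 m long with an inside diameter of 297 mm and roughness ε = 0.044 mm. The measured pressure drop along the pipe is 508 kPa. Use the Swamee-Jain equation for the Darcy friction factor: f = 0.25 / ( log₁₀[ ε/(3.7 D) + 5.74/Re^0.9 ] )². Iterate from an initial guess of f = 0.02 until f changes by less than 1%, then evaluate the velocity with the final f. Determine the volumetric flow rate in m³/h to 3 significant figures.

Rearranging Darcy-Weisbach: V = √(2·ΔP·D/(f·L·ρ)). With ε/D = 4.4e-05/0.297 = 0.000148, iterate starting from f = 0.02:
  f = 0.02 → V = √(2·5.08e+05·0.297/(0.02·371·1030)) = 6.284 m/s; Re = ρVD/μ = 1.615e+06; f → 0.01377
  f = 0.01377 → V = 7.572 m/s; Re = 1.947e+06; f → 0.01365
Converged (Δf/f < 1%). With the final f = 0.01365: V = √(2·5.08e+05·0.297/(0.01365·371·1030)) = 7.605 m/s.
Q = V·A = 7.605·(π/4·0.297²) = 0.5269 m³/s = 1900 m³/h.

Q ≈ 1900 m³/h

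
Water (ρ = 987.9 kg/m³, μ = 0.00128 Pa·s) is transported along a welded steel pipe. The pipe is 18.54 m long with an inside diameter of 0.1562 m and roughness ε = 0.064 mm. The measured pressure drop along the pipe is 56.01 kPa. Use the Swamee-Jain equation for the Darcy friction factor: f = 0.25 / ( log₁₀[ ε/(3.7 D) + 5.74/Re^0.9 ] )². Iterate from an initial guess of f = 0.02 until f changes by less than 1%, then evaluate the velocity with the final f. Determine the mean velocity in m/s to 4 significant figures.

Rearranging Darcy-Weisbach: V = √(2·ΔP·D/(f·L·ρ)). With ε/D = 6.4e-05/0.1562 = 0.00041, iterate starting from f = 0.02:
  f = 0.02 → V = √(2·5.601e+04·0.1562/(0.02·18.54·987.9)) = 6.911 m/s; Re = ρVD/μ = 8.332e+05; f → 0.01677
  f = 0.01677 → V = 7.548 m/s; Re = 9.099e+05; f → 0.01671
Converged (Δf/f < 1%). With the final f = 0.01671: V = √(2·5.601e+04·0.1562/(0.01671·18.54·987.9)) = 7.561 m/s.

V ≈ 7.561 m/s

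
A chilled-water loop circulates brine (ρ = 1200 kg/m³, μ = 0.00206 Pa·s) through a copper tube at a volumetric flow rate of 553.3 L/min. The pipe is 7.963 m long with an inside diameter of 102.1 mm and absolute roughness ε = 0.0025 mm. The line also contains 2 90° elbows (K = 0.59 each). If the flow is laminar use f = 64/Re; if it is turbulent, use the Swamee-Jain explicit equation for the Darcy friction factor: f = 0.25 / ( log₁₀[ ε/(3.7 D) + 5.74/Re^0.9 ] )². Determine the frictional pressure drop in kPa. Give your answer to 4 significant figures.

ΔP ≈ 2.060 kPa

Q = 553.3 L/min = 553.3/60000 = 0.009222 m³/s.
Cross-sectional area A = πD²/4 = π(0.1021)²/4 = 0.008187 m²; mean velocity V = Q/A = 0.009222/0.008187 = 1.126 m/s.
Reynolds number Re = ρVD/μ = 1200 · 1.126 · 0.1021 / 0.00206 = 6.699e+04.
Re > 4000 → turbulent. Relative roughness ε/D = 2.5e-06/0.1021 = 2.45e-05. Swamee-Jain: f = 0.25/(log₁₀[2.45e-05/3.7 + 5.74/6.699e+04^0.9])² = 0.25/(log₁₀[6.62e-06 + 0.00026])² = 0.25/(-3.574)² = 0.01958.
Total minor-loss coefficient ΣK = 2·0.59 = 1.18.
ΔP = [f·L/D + ΣK]·(ρV²/2) = [0.01958·7.963/0.1021 + 1.18]·(1200·1.126²/2) = [1.527 + 1.18]·761.2 = 2060 Pa.
ΔP = 2060 Pa = 2.060 kPa.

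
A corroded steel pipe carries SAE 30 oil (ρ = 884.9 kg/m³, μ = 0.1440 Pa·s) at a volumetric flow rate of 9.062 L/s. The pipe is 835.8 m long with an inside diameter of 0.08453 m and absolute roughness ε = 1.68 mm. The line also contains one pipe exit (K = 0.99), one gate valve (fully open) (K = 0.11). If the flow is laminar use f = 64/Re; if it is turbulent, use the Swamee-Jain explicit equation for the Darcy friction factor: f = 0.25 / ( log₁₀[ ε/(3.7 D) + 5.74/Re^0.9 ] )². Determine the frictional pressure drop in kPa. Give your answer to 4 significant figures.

Q = 9.062 L/s = 9.062/1000 = 0.009062 m³/s.
Cross-sectional area A = πD²/4 = π(0.08453)²/4 = 0.005612 m²; mean velocity V = Q/A = 0.009062/0.005612 = 1.615 m/s.
Reynolds number Re = ρVD/μ = 884.9 · 1.615 · 0.08453 / 0.144 = 838.8.
Re < 2300 → laminar flow, so f = 64/Re = 64/838.8 = 0.0763 (the turbulent correlation is not needed).
Total minor-loss coefficient ΣK = 1·0.99 + 1·0.11 = 1.1.
ΔP = [f·L/D + ΣK]·(ρV²/2) = [0.0763·835.8/0.08453 + 1.1]·(884.9·1.615²/2) = [754.4 + 1.1]·1154 = 8.716e+05 Pa.
ΔP = 8.716e+05 Pa = 871.6 kPa.

ΔP ≈ 871.6 kPa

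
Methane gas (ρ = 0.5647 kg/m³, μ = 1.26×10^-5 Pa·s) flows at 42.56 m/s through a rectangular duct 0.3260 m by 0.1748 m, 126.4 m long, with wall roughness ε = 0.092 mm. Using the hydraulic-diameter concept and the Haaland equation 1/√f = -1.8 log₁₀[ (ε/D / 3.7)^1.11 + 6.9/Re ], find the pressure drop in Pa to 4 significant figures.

ΔP ≈ 4849 Pa

Hydraulic diameter D_h = 4A/P = 4·(0.326·0.1748)/(2·(0.326+0.1748)) = 0.2279/1.002 = 0.2276 m.
Re = ρVD_h/μ = 0.5647·42.56·0.2276/1.26e-05 = 4.341e+05.
ε/D_h = 9.2e-05/0.2276 = 0.000404; Haaland gives 1/√f = -1.8 log₁₀[4.01e-05+1.59e-05] = 7.654, so f = 0.01707.
ΔP = f(L/D_h)(ρV²/2) = 0.01707·126.4/0.2276·511.4 = 4849 Pa.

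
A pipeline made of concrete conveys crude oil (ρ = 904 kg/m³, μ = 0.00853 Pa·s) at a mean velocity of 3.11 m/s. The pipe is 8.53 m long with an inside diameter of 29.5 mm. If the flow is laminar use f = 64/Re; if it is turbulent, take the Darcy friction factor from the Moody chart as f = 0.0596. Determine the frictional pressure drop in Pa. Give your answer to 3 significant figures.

Reynolds number Re = ρVD/μ = 904 · 3.11 · 0.0295 / 0.00853 = 9723.
Re > 4000 → turbulent; use the Moody-chart value f = 0.0596.
Darcy-Weisbach: ΔP = f(L/D)(ρV²/2) = 0.0596·(8.53/0.0295)·(904·3.11²/2) = 0.0596·289.2·4372 = 7.534e+04 Pa.

ΔP ≈ 75300 Pa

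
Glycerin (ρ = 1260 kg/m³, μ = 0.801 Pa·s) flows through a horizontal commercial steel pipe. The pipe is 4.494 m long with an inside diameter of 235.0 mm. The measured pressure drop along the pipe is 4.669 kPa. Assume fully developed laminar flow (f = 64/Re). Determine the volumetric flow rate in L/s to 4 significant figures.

For laminar flow, f = 64/Re with Re = ρVD/μ, so Darcy-Weisbach reduces to ΔP = 32μLV/D². Solving for V: V = ΔP·D²/(32μL) = 4669·(0.235)²/(32·0.801·4.494) = 2.238 m/s.
Check: Re = ρVD/μ = 1260·2.238·0.235/0.801 = 827.5 < 2300, so the laminar assumption holds.
Q = V·A = 2.238·(π/4·0.235²) = 0.09709 m³/s = 97.09 L/s.

Q ≈ 97.09 L/s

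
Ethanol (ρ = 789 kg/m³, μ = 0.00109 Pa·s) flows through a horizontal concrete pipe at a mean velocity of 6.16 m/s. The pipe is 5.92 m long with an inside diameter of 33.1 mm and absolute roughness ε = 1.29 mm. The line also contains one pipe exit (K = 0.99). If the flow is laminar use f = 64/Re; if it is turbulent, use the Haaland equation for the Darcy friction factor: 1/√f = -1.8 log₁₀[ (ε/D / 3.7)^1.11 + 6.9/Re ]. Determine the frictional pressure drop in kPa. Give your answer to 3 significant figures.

Reynolds number Re = ρVD/μ = 789 · 6.16 · 0.0331 / 0.00109 = 1.476e+05.
Re > 4000 → turbulent. Relative roughness ε/D = 0.00129/0.0331 = 0.039. Haaland: 1/√f = -1.8 log₁₀[(0.039/3.7)^1.11 + 6.9/1.476e+05] = -1.8 log₁₀[0.00638 + 4.68e-05] = 3.945, so f = 0.06425.
Total minor-loss coefficient ΣK = 1·0.99 = 0.99.
ΔP = [f·L/D + ΣK]·(ρV²/2) = [0.06425·5.92/0.0331 + 0.99]·(789·6.16²/2) = [11.49 + 0.99]·1.497e+04 = 1.868e+05 Pa.
ΔP = 1.868e+05 Pa = 187 kPa.

ΔP ≈ 187 kPa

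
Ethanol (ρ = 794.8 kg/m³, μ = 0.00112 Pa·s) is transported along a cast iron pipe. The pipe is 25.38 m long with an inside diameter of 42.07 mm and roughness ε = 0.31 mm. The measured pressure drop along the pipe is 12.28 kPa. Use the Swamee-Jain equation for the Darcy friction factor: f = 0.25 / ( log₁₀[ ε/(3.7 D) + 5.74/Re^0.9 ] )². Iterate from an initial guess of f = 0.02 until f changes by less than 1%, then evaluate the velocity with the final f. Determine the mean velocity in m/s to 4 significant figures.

Rearranging Darcy-Weisbach: V = √(2·ΔP·D/(f·L·ρ)). With ε/D = 0.00031/0.04207 = 0.00737, iterate starting from f = 0.02:
  f = 0.02 → V = √(2·1.228e+04·0.04207/(0.02·25.38·794.8)) = 1.6 m/s; Re = ρVD/μ = 4.778e+04; f → 0.03614
  f = 0.03614 → V = 1.19 m/s; Re = 3.554e+04; f → 0.03669
  f = 0.03669 → V = 1.182 m/s; Re = 3.528e+04; f → 0.0367
Converged (Δf/f < 1%). With the final f = 0.0367: V = √(2·1.228e+04·0.04207/(0.0367·25.38·794.8)) = 1.181 m/s.

V ≈ 1.181 m/s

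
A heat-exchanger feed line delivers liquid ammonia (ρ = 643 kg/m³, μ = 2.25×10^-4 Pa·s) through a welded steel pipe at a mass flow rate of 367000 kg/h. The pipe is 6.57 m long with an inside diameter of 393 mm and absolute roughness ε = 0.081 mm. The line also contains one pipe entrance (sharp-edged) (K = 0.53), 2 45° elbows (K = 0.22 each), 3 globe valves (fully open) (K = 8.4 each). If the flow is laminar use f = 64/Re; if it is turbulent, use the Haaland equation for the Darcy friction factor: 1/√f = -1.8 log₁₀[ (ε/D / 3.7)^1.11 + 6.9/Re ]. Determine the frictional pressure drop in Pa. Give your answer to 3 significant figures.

ṁ = 367000 kg/h = 367000/3600 = 101.9 kg/s.
A = πD²/4 = π(0.393)²/4 = 0.1213 m²; mean velocity V = ṁ/(ρA) = 101.9/(643 · 0.1213) = 1.307 m/s.
Reynolds number Re = ρVD/μ = 643 · 1.307 · 0.393 / 0.000225 = 1.468e+06.
Re > 4000 → turbulent. Relative roughness ε/D = 8.1e-05/0.393 = 0.000206. Haaland: 1/√f = -1.8 log₁₀[(0.000206/3.7)^1.11 + 6.9/1.468e+06] = -1.8 log₁₀[1.9e-05 + 4.7e-06] = 8.327, so f = 0.01442.
Total minor-loss coefficient ΣK = 1·0.53 + 2·0.22 + 3·8.4 = 26.2.
ΔP = [f·L/D + ΣK]·(ρV²/2) = [0.01442·6.57/0.393 + 26.2]·(643·1.307²/2) = [0.2411 + 26.2]·549.2 = 1.451e+04 Pa.

ΔP ≈ 14500 Pa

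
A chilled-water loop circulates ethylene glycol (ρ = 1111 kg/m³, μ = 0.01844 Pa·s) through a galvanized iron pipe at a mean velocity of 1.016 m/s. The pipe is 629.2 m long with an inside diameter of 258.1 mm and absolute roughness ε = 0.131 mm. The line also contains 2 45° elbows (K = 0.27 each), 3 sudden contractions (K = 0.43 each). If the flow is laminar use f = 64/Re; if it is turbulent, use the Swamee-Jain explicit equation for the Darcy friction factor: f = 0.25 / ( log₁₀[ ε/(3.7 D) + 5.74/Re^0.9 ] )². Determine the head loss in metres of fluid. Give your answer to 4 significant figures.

h_f ≈ 3.752 m

Reynolds number Re = ρVD/μ = 1111 · 1.016 · 0.2581 / 0.0184 = 1.58e+04.
Re > 4000 → turbulent. Relative roughness ε/D = 0.000131/0.2581 = 0.000508. Swamee-Jain: f = 0.25/(log₁₀[0.000508/3.7 + 5.74/1.58e+04^0.9])² = 0.25/(log₁₀[0.000137 + 0.000955])² = 0.25/(-2.962)² = 0.0285.
Total minor-loss coefficient ΣK = 2·0.27 + 3·0.43 = 1.83.
ΔP = [f·L/D + ΣK]·(ρV²/2) = [0.0285·629.2/0.2581 + 1.83]·(1111·1.016²/2) = [69.49 + 1.83]·573.4 = 4.089e+04 Pa.
Head loss h_f = ΔP/(ρg) = 4.089e+04/(1111·9.81) = 3.752 m.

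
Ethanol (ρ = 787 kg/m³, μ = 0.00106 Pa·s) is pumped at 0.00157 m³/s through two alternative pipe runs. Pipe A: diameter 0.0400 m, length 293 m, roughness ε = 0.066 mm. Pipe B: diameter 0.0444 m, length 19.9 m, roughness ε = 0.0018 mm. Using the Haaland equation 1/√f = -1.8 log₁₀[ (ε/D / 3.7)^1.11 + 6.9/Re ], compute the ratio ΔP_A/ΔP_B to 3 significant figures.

Pipe A: V = Q/A = 0.00157/0.001257 = 1.249 m/s; Re = 3.71e+04; ε/D = 0.00165; Haaland → f = 0.02633; ΔP_A = f(L/D)(ρV²/2) = 1.185e+05 Pa.
Pipe B: V = Q/A = 0.00157/0.001548 = 1.014 m/s; Re = 3.343e+04; ε/D = 4.05e-05; Haaland → f = 0.02281; ΔP_B = f(L/D)(ρV²/2) = 4136 Pa.
ΔP_A/ΔP_B = 1.185e+05/4136 = 28.6.

ΔP_A/ΔP_B ≈ 28.6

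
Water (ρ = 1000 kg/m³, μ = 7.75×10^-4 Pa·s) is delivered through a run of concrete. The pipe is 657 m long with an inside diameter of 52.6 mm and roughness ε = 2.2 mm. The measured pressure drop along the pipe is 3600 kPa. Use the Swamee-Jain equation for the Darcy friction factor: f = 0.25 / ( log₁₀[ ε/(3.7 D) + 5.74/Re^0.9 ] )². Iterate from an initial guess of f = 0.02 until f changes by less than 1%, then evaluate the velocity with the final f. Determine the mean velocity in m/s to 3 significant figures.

V ≈ 2.95 m/s

Rearranging Darcy-Weisbach: V = √(2·ΔP·D/(f·L·ρ)). With ε/D = 0.0022/0.0526 = 0.0418, iterate starting from f = 0.02:
  f = 0.02 → V = √(2·3.6e+06·0.0526/(0.02·657·1000)) = 5.369 m/s; Re = ρVD/μ = 3.644e+05; f → 0.06611
  f = 0.06611 → V = 2.953 m/s; Re = 2.004e+05; f → 0.06622
Converged (Δf/f < 1%). With the final f = 0.06622: V = √(2·3.6e+06·0.0526/(0.06622·657·1000)) = 2.95 m/s.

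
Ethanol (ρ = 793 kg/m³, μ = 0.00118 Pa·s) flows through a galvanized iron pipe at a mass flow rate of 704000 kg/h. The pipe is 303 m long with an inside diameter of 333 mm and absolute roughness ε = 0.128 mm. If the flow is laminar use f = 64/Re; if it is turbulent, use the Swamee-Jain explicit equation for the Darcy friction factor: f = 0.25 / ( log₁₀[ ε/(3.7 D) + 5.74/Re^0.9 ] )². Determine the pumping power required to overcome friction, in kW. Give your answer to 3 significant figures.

P ≈ 12.0 kW

ṁ = 704000 kg/h = 704000/3600 = 195.6 kg/s.
A = πD²/4 = π(0.333)²/4 = 0.08709 m²; mean velocity V = ṁ/(ρA) = 195.6/(793 · 0.08709) = 2.832 m/s.
Reynolds number Re = ρVD/μ = 793 · 2.832 · 0.333 / 0.00118 = 6.337e+05.
Re > 4000 → turbulent. Relative roughness ε/D = 0.000128/0.333 = 0.000384. Swamee-Jain: f = 0.25/(log₁₀[0.000384/3.7 + 5.74/6.337e+05^0.9])² = 0.25/(log₁₀[0.000104 + 3.45e-05])² = 0.25/(-3.859)² = 0.01679.
Darcy-Weisbach: ΔP = f(L/D)(ρV²/2) = 0.01679·(303/0.333)·(793·2.832²/2) = 0.01679·909.9·3179 = 4.856e+04 Pa.
Q = ṁ/ρ = 195.6/793 = 0.2466 m³/s.
Pumping power P = QΔP = 0.2466·4.856e+04 = 11970 W = 12.0 kW.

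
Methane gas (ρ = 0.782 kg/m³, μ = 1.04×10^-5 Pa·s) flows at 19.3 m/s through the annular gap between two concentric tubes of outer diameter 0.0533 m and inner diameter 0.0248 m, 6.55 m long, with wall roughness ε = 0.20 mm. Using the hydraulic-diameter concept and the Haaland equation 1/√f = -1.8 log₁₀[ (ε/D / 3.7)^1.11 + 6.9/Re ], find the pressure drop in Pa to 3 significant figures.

ΔP ≈ 1190 Pa

Hydraulic diameter D_h = 4A/P = D_o - D_i = 0.0533 - 0.0248 = 0.0285 m.
Re = ρVD_h/μ = 0.782·19.3·0.0285/1.04e-05 = 4.136e+04.
ε/D_h = 0.0002/0.0285 = 0.00702; Haaland gives 1/√f = -1.8 log₁₀[0.000952+0.000167] = 5.312, so f = 0.03543.
ΔP = f(L/D_h)(ρV²/2) = 0.03543·6.55/0.0285·145.6 = 1186 Pa.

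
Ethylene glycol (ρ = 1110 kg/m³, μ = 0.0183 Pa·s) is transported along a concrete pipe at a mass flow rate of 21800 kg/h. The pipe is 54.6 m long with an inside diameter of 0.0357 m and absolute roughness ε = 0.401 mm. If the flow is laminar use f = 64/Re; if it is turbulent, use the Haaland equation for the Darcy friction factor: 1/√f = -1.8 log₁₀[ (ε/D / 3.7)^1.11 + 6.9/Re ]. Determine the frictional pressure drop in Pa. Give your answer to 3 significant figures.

ΔP ≈ 1.10×10^6 Pa

ṁ = 21800 kg/h = 21800/3600 = 6.056 kg/s.
A = πD²/4 = π(0.0357)²/4 = 0.001001 m²; mean velocity V = ṁ/(ρA) = 6.056/(1110 · 0.001001) = 5.45 m/s.
Reynolds number Re = ρVD/μ = 1110 · 5.45 · 0.0357 / 0.0183 = 1.18e+04.
Re > 4000 → turbulent. Relative roughness ε/D = 0.000401/0.0357 = 0.0112. Haaland: 1/√f = -1.8 log₁₀[(0.0112/3.7)^1.11 + 6.9/1.18e+04] = -1.8 log₁₀[0.0016 + 0.000585] = 4.788, so f = 0.04363.
Darcy-Weisbach: ΔP = f(L/D)(ρV²/2) = 0.04363·(54.6/0.0357)·(1110·5.45²/2) = 0.04363·1529·1.649e+04 = 1.1e+06 Pa.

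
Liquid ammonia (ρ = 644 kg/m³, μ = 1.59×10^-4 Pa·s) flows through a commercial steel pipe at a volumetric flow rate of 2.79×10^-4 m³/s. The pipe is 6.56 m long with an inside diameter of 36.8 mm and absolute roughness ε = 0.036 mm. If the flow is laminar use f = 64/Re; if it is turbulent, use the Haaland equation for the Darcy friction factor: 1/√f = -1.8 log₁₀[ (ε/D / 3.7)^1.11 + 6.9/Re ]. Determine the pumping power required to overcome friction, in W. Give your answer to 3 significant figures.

Cross-sectional area A = πD²/4 = π(0.0368)²/4 = 0.001064 m²; mean velocity V = Q/A = 0.000279/0.001064 = 0.2623 m/s.
Reynolds number Re = ρVD/μ = 644 · 0.2623 · 0.0368 / 0.000159 = 3.91e+04.
Re > 4000 → turbulent. Relative roughness ε/D = 3.6e-05/0.0368 = 0.000978. Haaland: 1/√f = -1.8 log₁₀[(0.000978/3.7)^1.11 + 6.9/3.91e+04] = -1.8 log₁₀[0.000107 + 0.000176] = 6.386, so f = 0.02452.
Darcy-Weisbach: ΔP = f(L/D)(ρV²/2) = 0.02452·(6.56/0.0368)·(644·0.2623²/2) = 0.02452·178.3·22.16 = 96.85 Pa.
Pumping power P = QΔP = 0.000279·96.85 = 0.02702 W = 0.0270 W.

P ≈ 0.0270 W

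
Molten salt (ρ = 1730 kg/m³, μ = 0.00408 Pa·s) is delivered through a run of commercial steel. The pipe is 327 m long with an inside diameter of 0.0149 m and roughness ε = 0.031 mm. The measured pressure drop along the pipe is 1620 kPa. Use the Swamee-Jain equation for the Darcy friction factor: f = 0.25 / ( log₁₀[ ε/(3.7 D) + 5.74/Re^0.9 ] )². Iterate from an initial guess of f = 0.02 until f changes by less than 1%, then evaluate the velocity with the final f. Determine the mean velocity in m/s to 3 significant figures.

V ≈ 1.58 m/s

Rearranging Darcy-Weisbach: V = √(2·ΔP·D/(f·L·ρ)). With ε/D = 3.1e-05/0.0149 = 0.00208, iterate starting from f = 0.02:
  f = 0.02 → V = √(2·1.62e+06·0.0149/(0.02·327·1730)) = 2.066 m/s; Re = ρVD/μ = 1.305e+04; f → 0.03257
  f = 0.03257 → V = 1.619 m/s; Re = 1.023e+04; f → 0.03418
  f = 0.03418 → V = 1.58 m/s; Re = 9982; f → 0.03436
Converged (Δf/f < 1%). With the final f = 0.03436: V = √(2·1.62e+06·0.0149/(0.03436·327·1730)) = 1.576 m/s.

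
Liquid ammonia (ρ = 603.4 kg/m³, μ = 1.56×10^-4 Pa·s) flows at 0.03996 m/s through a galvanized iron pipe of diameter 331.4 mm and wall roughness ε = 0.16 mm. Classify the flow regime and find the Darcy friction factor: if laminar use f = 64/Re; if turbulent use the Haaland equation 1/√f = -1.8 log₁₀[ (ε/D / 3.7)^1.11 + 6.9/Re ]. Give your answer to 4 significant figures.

f ≈ 0.02211

Re = ρVD/μ = 603.4·0.03996·0.3314/0.000156 = 5.122e+04.
Re > 4000 → turbulent. ε/D = 0.00016/0.3314 = 0.000483; Haaland: 1/√f = -1.8 log₁₀[4.88e-05 + 0.000135] = 6.725, so f = 0.02211.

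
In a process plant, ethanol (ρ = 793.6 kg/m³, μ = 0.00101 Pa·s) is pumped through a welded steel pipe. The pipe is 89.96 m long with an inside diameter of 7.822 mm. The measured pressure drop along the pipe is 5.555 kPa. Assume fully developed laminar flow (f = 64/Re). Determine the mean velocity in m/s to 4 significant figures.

For laminar flow, f = 64/Re with Re = ρVD/μ, so Darcy-Weisbach reduces to ΔP = 32μLV/D². Solving for V: V = ΔP·D²/(32μL) = 5555·(0.007822)²/(32·0.00101·89.96) = 0.1169 m/s.
Check: Re = ρVD/μ = 793.6·0.1169·0.007822/0.00101 = 718.5 < 2300, so the laminar assumption holds.

V ≈ 0.1169 m/s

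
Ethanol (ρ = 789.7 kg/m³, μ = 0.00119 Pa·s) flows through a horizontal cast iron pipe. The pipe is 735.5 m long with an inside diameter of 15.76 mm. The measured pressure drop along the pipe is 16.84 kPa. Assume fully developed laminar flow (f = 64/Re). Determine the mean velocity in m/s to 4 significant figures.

V ≈ 0.1493 m/s

For laminar flow, f = 64/Re with Re = ρVD/μ, so Darcy-Weisbach reduces to ΔP = 32μLV/D². Solving for V: V = ΔP·D²/(32μL) = 1.684e+04·(0.01576)²/(32·0.00119·735.5) = 0.1493 m/s.
Check: Re = ρVD/μ = 789.7·0.1493·0.01576/0.00119 = 1562 < 2300, so the laminar assumption holds.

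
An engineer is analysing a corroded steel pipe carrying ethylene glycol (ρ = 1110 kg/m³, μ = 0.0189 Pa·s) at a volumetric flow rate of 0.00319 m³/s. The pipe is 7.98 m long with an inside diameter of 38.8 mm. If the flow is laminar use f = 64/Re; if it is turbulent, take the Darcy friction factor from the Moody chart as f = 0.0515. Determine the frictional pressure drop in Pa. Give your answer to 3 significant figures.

ΔP ≈ 42800 Pa

Cross-sectional area A = πD²/4 = π(0.0388)²/4 = 0.001182 m²; mean velocity V = Q/A = 0.00319/0.001182 = 2.698 m/s.
Reynolds number Re = ρVD/μ = 1110 · 2.698 · 0.0388 / 0.0189 = 6148.
Re > 4000 → turbulent; use the Moody-chart value f = 0.0515.
Darcy-Weisbach: ΔP = f(L/D)(ρV²/2) = 0.0515·(7.98/0.0388)·(1110·2.698²/2) = 0.0515·205.7·4040 = 4.279e+04 Pa.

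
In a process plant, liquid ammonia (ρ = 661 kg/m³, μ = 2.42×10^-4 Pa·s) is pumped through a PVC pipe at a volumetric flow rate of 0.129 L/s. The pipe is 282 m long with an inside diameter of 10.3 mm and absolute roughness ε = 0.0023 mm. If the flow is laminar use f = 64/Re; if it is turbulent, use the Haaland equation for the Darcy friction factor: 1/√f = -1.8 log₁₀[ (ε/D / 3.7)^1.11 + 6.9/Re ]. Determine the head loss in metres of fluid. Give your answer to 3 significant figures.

Q = 0.129 L/s = 0.129/1000 = 0.000129 m³/s.
Cross-sectional area A = πD²/4 = π(0.0103)²/4 = 8.332e-05 m²; mean velocity V = Q/A = 0.000129/8.332e-05 = 1.548 m/s.
Reynolds number Re = ρVD/μ = 661 · 1.548 · 0.0103 / 0.000242 = 4.356e+04.
Re > 4000 → turbulent. Relative roughness ε/D = 2.3e-06/0.0103 = 0.000223. Haaland: 1/√f = -1.8 log₁₀[(0.000223/3.7)^1.11 + 6.9/4.356e+04] = -1.8 log₁₀[2.07e-05 + 0.000158] = 6.744, so f = 0.02199.
Darcy-Weisbach: ΔP = f(L/D)(ρV²/2) = 0.02199·(282/0.0103)·(661·1.548²/2) = 0.02199·2.738e+04·792.2 = 4.768e+05 Pa.
Head loss h_f = ΔP/(ρg) = 4.768e+05/(661·9.81) = 73.5 m.

h_f ≈ 73.5 m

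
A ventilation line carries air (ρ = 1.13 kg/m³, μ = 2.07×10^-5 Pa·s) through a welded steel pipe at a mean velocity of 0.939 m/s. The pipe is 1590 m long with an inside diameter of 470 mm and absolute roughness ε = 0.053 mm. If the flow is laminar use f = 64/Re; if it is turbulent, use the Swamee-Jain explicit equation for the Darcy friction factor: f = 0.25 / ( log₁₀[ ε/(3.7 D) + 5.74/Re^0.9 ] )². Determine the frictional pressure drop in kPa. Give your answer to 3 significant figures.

Reynolds number Re = ρVD/μ = 1.13 · 0.939 · 0.47 / 2.07e-05 = 2.409e+04.
Re > 4000 → turbulent. Relative roughness ε/D = 5.3e-05/0.47 = 0.000113. Swamee-Jain: f = 0.25/(log₁₀[0.000113/3.7 + 5.74/2.409e+04^0.9])² = 0.25/(log₁₀[3.05e-05 + 0.000653])² = 0.25/(-3.165)² = 0.02496.
Darcy-Weisbach: ΔP = f(L/D)(ρV²/2) = 0.02496·(1590/0.47)·(1.13·0.939²/2) = 0.02496·3383·0.4982 = 42.06 Pa.
ΔP = 42.06 Pa = 0.0421 kPa.

ΔP ≈ 0.0421 kPa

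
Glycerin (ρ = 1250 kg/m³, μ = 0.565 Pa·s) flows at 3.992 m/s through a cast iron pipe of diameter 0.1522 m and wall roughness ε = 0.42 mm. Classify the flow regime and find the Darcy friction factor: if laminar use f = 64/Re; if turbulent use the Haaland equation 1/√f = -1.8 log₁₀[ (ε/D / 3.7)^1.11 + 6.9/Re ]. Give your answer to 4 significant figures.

Re = ρVD/μ = 1250·3.992·0.1522/0.565 = 1344.
Re < 2300 → laminar, so f = 64/Re = 0.04761 (roughness is irrelevant in laminar flow).

f ≈ 0.04761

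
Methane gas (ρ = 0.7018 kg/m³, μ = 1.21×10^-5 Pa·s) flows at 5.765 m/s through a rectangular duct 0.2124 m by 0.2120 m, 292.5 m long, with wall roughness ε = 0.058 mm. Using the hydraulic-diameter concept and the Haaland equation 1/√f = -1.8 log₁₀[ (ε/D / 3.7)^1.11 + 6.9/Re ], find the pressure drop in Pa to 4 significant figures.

Hydraulic diameter D_h = 4A/P = 4·(0.2124·0.212)/(2·(0.2124+0.212)) = 0.1801/0.8488 = 0.2122 m.
Re = ρVD_h/μ = 0.7018·5.765·0.2122/1.21e-05 = 7.095e+04.
ε/D_h = 5.8e-05/0.2122 = 0.000273; Haaland gives 1/√f = -1.8 log₁₀[2.59e-05+9.72e-05] = 7.037, so f = 0.02019.
ΔP = f(L/D_h)(ρV²/2) = 0.02019·292.5/0.2122·11.66 = 324.6 Pa.

ΔP ≈ 324.6 Pa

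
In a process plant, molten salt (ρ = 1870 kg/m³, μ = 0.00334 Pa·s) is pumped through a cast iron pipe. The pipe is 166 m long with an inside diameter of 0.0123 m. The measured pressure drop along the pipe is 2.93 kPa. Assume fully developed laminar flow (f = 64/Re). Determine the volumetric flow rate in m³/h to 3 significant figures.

For laminar flow, f = 64/Re with Re = ρVD/μ, so Darcy-Weisbach reduces to ΔP = 32μLV/D². Solving for V: V = ΔP·D²/(32μL) = 2930·(0.0123)²/(32·0.00334·166) = 0.02498 m/s.
Check: Re = ρVD/μ = 1870·0.02498·0.0123/0.00334 = 172.1 < 2300, so the laminar assumption holds.
Q = V·A = 0.02498·(π/4·0.0123²) = 2.969e-06 m³/s = 0.0107 m³/h.

Q ≈ 0.0107 m³/h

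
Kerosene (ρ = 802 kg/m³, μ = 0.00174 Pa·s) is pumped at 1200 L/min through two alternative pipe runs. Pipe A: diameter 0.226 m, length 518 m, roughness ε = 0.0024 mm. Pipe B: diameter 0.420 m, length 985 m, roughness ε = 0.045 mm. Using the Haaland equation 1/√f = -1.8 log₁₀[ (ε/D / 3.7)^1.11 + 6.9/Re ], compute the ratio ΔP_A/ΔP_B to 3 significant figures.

Pipe A: V = Q/A = 0.02/0.04011 = 0.4986 m/s; Re = 5.193e+04; ε/D = 1.06e-05; Haaland → f = 0.02056; ΔP_A = f(L/D)(ρV²/2) = 4698 Pa.
Pipe B: V = Q/A = 0.02/0.1385 = 0.1444 m/s; Re = 2.795e+04; ε/D = 0.000107; Haaland → f = 0.02393; ΔP_B = f(L/D)(ρV²/2) = 468.9 Pa.
ΔP_A/ΔP_B = 4698/468.9 = 10.0.

ΔP_A/ΔP_B ≈ 10.0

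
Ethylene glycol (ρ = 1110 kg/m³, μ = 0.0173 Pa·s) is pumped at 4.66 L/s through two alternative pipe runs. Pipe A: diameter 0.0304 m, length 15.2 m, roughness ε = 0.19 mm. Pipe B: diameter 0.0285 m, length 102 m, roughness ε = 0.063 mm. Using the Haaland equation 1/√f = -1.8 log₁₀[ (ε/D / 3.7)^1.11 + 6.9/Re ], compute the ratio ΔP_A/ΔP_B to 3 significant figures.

Pipe A: V = Q/A = 0.00466/0.0007258 = 6.42 m/s; Re = 1.252e+04; ε/D = 0.00625; Haaland → f = 0.0378; ΔP_A = f(L/D)(ρV²/2) = 4.323e+05 Pa.
Pipe B: V = Q/A = 0.00466/0.0006379 = 7.305 m/s; Re = 1.336e+04; ε/D = 0.00221; Haaland → f = 0.03196; ΔP_B = f(L/D)(ρV²/2) = 3.387e+06 Pa.
ΔP_A/ΔP_B = 4.323e+05/3.387e+06 = 0.128.

ΔP_A/ΔP_B ≈ 0.128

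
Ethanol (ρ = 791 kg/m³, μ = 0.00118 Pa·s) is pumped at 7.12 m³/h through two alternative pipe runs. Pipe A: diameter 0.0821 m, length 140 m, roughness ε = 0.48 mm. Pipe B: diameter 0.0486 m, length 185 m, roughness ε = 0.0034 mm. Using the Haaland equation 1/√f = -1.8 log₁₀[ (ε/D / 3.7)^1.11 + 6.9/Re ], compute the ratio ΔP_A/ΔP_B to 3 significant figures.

ΔP_A/ΔP_B ≈ 0.0858

Pipe A: V = Q/A = 0.001978/0.005294 = 0.3736 m/s; Re = 2.056e+04; ε/D = 0.00585; Haaland → f = 0.03538; ΔP_A = f(L/D)(ρV²/2) = 3330 Pa.
Pipe B: V = Q/A = 0.001978/0.001855 = 1.066 m/s; Re = 3.473e+04; ε/D = 7e-05; Haaland → f = 0.02267; ΔP_B = f(L/D)(ρV²/2) = 3.88e+04 Pa.
ΔP_A/ΔP_B = 3330/3.88e+04 = 0.0858.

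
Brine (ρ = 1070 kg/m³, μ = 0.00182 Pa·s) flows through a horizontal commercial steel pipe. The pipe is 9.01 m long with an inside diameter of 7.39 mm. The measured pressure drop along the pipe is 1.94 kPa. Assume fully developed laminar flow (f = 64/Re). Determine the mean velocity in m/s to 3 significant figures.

V ≈ 0.202 m/s

For laminar flow, f = 64/Re with Re = ρVD/μ, so Darcy-Weisbach reduces to ΔP = 32μLV/D². Solving for V: V = ΔP·D²/(32μL) = 1940·(0.00739)²/(32·0.00182·9.01) = 0.2019 m/s.
Check: Re = ρVD/μ = 1070·0.2019·0.00739/0.00182 = 877.2 < 2300, so the laminar assumption holds.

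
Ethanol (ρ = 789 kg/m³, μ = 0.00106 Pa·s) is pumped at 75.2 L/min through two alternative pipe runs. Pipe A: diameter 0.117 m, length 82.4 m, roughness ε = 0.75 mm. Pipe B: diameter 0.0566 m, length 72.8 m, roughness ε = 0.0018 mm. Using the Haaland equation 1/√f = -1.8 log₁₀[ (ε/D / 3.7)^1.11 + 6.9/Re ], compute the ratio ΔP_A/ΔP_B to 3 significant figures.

ΔP_A/ΔP_B ≈ 0.0459

Pipe A: V = Q/A = 0.001253/0.01075 = 0.1166 m/s; Re = 1.015e+04; ε/D = 0.00641; Haaland → f = 0.03902; ΔP_A = f(L/D)(ρV²/2) = 147.3 Pa.
Pipe B: V = Q/A = 0.001253/0.002516 = 0.4981 m/s; Re = 2.099e+04; ε/D = 3.18e-05; Haaland → f = 0.02549; ΔP_B = f(L/D)(ρV²/2) = 3209 Pa.
ΔP_A/ΔP_B = 147.3/3209 = 0.0459.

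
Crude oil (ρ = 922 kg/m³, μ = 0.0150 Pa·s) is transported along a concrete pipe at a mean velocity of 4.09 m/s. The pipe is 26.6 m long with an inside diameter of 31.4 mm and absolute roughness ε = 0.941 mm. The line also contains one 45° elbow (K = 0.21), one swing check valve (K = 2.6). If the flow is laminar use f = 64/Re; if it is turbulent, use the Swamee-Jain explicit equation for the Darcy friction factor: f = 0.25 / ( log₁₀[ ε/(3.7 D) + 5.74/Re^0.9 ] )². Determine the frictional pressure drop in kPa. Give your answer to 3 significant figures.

ΔP ≈ 428 kPa

Reynolds number Re = ρVD/μ = 922 · 4.09 · 0.0314 / 0.015 = 7894.
Re > 4000 → turbulent. Relative roughness ε/D = 0.000941/0.0314 = 0.03. Swamee-Jain: f = 0.25/(log₁₀[0.03/3.7 + 5.74/7894^0.9])² = 0.25/(log₁₀[0.0081 + 0.00178])² = 0.25/(-2.005)² = 0.06218.
Total minor-loss coefficient ΣK = 1·0.21 + 1·2.6 = 2.81.
ΔP = [f·L/D + ΣK]·(ρV²/2) = [0.06218·26.6/0.0314 + 2.81]·(922·4.09²/2) = [52.68 + 2.81]·7712 = 4.279e+05 Pa.
ΔP = 4.279e+05 Pa = 428 kPa.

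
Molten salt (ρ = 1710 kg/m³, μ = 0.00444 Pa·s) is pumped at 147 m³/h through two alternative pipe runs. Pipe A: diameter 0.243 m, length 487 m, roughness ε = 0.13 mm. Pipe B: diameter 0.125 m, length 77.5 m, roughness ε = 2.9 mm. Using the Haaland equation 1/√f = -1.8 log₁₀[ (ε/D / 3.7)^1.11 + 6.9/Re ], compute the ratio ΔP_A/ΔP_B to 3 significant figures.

ΔP_A/ΔP_B ≈ 0.0905

Pipe A: V = Q/A = 0.04083/0.04638 = 0.8805 m/s; Re = 8.24e+04; ε/D = 0.000535; Haaland → f = 0.02073; ΔP_A = f(L/D)(ρV²/2) = 2.753e+04 Pa.
Pipe B: V = Q/A = 0.04083/0.01227 = 3.327 m/s; Re = 1.602e+05; ε/D = 0.0232; Haaland → f = 0.05185; ΔP_B = f(L/D)(ρV²/2) = 3.043e+05 Pa.
ΔP_A/ΔP_B = 2.753e+04/3.043e+05 = 0.0905.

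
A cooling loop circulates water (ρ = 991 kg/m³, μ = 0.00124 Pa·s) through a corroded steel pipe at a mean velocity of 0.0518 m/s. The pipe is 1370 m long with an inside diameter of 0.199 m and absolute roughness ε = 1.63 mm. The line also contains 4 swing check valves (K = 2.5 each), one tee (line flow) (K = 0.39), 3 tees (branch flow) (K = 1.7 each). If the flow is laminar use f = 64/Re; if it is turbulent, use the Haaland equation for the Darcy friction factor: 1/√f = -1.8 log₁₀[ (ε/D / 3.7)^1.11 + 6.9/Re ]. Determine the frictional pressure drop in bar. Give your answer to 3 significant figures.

Reynolds number Re = ρVD/μ = 991 · 0.0518 · 0.199 / 0.00124 = 8238.
Re > 4000 → turbulent. Relative roughness ε/D = 0.00163/0.199 = 0.00819. Haaland: 1/√f = -1.8 log₁₀[(0.00819/3.7)^1.11 + 6.9/8238] = -1.8 log₁₀[0.00113 + 0.000838] = 4.871, so f = 0.04215.
Total minor-loss coefficient ΣK = 4·2.5 + 1·0.39 + 3·1.7 = 15.5.
ΔP = [f·L/D + ΣK]·(ρV²/2) = [0.04215·1370/0.199 + 15.5]·(991·0.0518²/2) = [290.2 + 15.5]·1.33 = 406.4 Pa.
ΔP = 406.4 Pa = 0.00406 bar.

ΔP ≈ 0.00406 bar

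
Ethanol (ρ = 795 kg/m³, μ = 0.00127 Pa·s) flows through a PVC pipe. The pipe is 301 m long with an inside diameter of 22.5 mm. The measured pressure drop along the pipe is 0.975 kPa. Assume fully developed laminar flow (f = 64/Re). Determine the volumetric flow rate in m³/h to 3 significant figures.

Q ≈ 0.0578 m³/h

For laminar flow, f = 64/Re with Re = ρVD/μ, so Darcy-Weisbach reduces to ΔP = 32μLV/D². Solving for V: V = ΔP·D²/(32μL) = 975·(0.0225)²/(32·0.00127·301) = 0.04035 m/s.
Check: Re = ρVD/μ = 795·0.04035·0.0225/0.00127 = 568.3 < 2300, so the laminar assumption holds.
Q = V·A = 0.04035·(π/4·0.0225²) = 1.604e-05 m³/s = 0.0578 m³/h.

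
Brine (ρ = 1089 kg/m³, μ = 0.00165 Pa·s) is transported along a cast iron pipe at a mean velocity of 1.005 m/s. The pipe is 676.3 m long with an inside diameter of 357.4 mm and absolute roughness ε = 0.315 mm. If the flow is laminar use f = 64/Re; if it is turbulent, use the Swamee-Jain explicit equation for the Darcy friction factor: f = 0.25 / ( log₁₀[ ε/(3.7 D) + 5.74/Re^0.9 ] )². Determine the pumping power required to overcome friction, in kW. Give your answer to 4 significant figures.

Reynolds number Re = ρVD/μ = 1089 · 1.005 · 0.3574 / 0.00165 = 2.371e+05.
Re > 4000 → turbulent. Relative roughness ε/D = 0.000315/0.3574 = 0.000881. Swamee-Jain: f = 0.25/(log₁₀[0.000881/3.7 + 5.74/2.371e+05^0.9])² = 0.25/(log₁₀[0.000238 + 8.35e-05])² = 0.25/(-3.493)² = 0.02049.
Darcy-Weisbach: ΔP = f(L/D)(ρV²/2) = 0.02049·(676.3/0.3574)·(1089·1.005²/2) = 0.02049·1892·550 = 2.133e+04 Pa.
Q = V·A = 1.005·0.1003 = 0.1008 m³/s.
Pumping power P = QΔP = 0.1008·2.133e+04 = 2150.4 W = 2.150 kW.

P ≈ 2.150 kW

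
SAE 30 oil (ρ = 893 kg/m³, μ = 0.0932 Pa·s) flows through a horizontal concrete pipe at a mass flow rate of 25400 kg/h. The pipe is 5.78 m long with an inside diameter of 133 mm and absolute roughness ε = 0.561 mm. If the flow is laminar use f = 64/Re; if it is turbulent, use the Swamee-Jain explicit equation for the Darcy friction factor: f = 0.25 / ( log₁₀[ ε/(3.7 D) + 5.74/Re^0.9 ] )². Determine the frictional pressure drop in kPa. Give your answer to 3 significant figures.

ΔP ≈ 0.554 kPa

ṁ = 25400 kg/h = 25400/3600 = 7.056 kg/s.
A = πD²/4 = π(0.133)²/4 = 0.01389 m²; mean velocity V = ṁ/(ρA) = 7.056/(893 · 0.01389) = 0.5687 m/s.
Reynolds number Re = ρVD/μ = 893 · 0.5687 · 0.133 / 0.0932 = 724.7.
Re < 2300 → laminar flow, so f = 64/Re = 64/724.7 = 0.08831 (the turbulent correlation is not needed).
Darcy-Weisbach: ΔP = f(L/D)(ρV²/2) = 0.08831·(5.78/0.133)·(893·0.5687²/2) = 0.08831·43.46·144.4 = 554.2 Pa.
ΔP = 554.2 Pa = 0.554 kPa.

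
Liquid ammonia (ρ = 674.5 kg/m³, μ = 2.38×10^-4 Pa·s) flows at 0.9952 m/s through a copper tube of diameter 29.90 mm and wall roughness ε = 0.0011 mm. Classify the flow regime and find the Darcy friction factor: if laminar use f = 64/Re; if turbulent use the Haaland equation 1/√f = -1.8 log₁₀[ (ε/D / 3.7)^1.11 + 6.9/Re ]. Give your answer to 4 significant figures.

Re = ρVD/μ = 674.5·0.9952·0.0299/0.000238 = 8.433e+04.
Re > 4000 → turbulent. ε/D = 1.1e-06/0.0299 = 3.68e-05; Haaland: 1/√f = -1.8 log₁₀[2.8e-06 + 8.18e-05] = 7.331, so f = 0.01861.

f ≈ 0.01861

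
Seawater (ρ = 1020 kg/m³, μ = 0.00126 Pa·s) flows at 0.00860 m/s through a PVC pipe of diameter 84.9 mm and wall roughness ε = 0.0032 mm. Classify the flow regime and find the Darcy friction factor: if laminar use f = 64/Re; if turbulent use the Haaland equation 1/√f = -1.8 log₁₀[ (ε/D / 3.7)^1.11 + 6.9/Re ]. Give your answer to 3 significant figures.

f ≈ 0.108

Re = ρVD/μ = 1020·0.0086·0.0849/0.00126 = 591.1.
Re < 2300 → laminar, so f = 64/Re = 0.1083 (roughness is irrelevant in laminar flow).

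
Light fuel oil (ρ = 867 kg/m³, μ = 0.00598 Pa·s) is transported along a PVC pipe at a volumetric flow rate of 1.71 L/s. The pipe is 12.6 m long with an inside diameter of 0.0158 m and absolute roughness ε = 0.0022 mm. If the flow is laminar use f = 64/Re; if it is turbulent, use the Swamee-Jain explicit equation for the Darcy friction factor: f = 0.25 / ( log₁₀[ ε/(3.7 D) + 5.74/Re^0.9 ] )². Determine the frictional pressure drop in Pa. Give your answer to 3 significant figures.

Q = 1.71 L/s = 1.71/1000 = 0.00171 m³/s.
Cross-sectional area A = πD²/4 = π(0.0158)²/4 = 0.0001961 m²; mean velocity V = Q/A = 0.00171/0.0001961 = 8.722 m/s.
Reynolds number Re = ρVD/μ = 867 · 8.722 · 0.0158 / 0.00598 = 1.998e+04.
Re > 4000 → turbulent. Relative roughness ε/D = 2.2e-06/0.0158 = 0.000139. Swamee-Jain: f = 0.25/(log₁₀[0.000139/3.7 + 5.74/1.998e+04^0.9])² = 0.25/(log₁₀[3.76e-05 + 0.000773])² = 0.25/(-3.091)² = 0.02617.
Darcy-Weisbach: ΔP = f(L/D)(ρV²/2) = 0.02617·(12.6/0.0158)·(867·8.722²/2) = 0.02617·797.5·3.297e+04 = 6.881e+05 Pa.

ΔP ≈ 688000 Pa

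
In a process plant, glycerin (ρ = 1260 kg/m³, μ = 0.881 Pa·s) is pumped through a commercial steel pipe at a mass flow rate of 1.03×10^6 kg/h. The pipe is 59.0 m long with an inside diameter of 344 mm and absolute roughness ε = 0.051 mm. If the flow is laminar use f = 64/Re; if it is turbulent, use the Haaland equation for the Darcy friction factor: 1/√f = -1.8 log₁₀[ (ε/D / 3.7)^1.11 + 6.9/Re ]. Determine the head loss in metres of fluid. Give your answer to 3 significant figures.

h_f ≈ 2.78 m

ṁ = 1.03×10^6 kg/h = 1.03×10^6/3600 = 286.1 kg/s.
A = πD²/4 = π(0.344)²/4 = 0.09294 m²; mean velocity V = ṁ/(ρA) = 286.1/(1260 · 0.09294) = 2.443 m/s.
Reynolds number Re = ρVD/μ = 1260 · 2.443 · 0.344 / 0.881 = 1202.
Re < 2300 → laminar flow, so f = 64/Re = 64/1202 = 0.05324 (the turbulent correlation is not needed).
Darcy-Weisbach: ΔP = f(L/D)(ρV²/2) = 0.05324·(59/0.344)·(1260·2.443²/2) = 0.05324·171.5·3761 = 3.434e+04 Pa.
Head loss h_f = ΔP/(ρg) = 3.434e+04/(1260·9.81) = 2.78 m.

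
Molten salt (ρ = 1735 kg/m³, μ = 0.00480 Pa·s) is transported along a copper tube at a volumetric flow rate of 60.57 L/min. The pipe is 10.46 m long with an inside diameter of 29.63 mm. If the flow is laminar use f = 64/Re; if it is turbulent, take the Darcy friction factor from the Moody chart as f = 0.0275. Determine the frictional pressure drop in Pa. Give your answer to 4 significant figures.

ΔP ≈ 18050 Pa

Q = 60.57 L/min = 60.57/60000 = 0.001009 m³/s.
Cross-sectional area A = πD²/4 = π(0.02963)²/4 = 0.0006895 m²; mean velocity V = Q/A = 0.001009/0.0006895 = 1.464 m/s.
Reynolds number Re = ρVD/μ = 1735 · 1.464 · 0.02963 / 0.0048 = 1.568e+04.
Re > 4000 → turbulent; use the Moody-chart value f = 0.0275.
Darcy-Weisbach: ΔP = f(L/D)(ρV²/2) = 0.0275·(10.46/0.02963)·(1735·1.464²/2) = 0.0275·353·1859 = 1.805e+04 Pa.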